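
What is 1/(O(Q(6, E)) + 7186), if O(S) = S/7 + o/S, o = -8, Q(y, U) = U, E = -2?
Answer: 7/50328 ≈ 0.00013909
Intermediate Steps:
O(S) = -8/S + S/7 (O(S) = S/7 - 8/S = -8/S + S/7)
1/(O(Q(6, E)) + 7186) = 1/((-8/(-2) + (1/7)*(-2)) + 7186) = 1/((-8*(-1/2) - 2/7) + 7186) = 1/((4 - 2/7) + 7186) = 1/(26/7 + 7186) = 1/(50328/7) = 7/50328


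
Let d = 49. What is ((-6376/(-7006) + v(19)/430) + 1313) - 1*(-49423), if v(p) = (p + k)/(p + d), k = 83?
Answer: 152849011069/3012580 ≈ 50737.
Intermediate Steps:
v(p) = (83 + p)/(49 + p) (v(p) = (p + 83)/(p + 49) = (83 + p)/(49 + p))
((-6376/(-7006) + v(19)/430) + 1313) - 1*(-49423) = ((-6376/(-7006) + ((83 + 19)/(49 + 19))/430) + 1313) - 1*(-49423) = ((-6376*(-1/7006) + (102/68)*(1/430)) + 1313) + 49423 = ((3188/3503 + ((1/68)*102)*(1/430)) + 1313) + 49423 = ((3188/3503 + (3/2)*(1/430)) + 1313) + 49423 = ((3188/3503 + 3/860) + 1313) + 49423 = (2752189/3012580 + 1313) + 49423 = 3958269729/3012580 + 49423 = 152849011069/3012580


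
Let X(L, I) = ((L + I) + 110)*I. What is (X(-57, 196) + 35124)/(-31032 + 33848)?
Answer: 10491/352 ≈ 29.804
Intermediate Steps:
X(L, I) = I*(110 + I + L) (X(L, I) = ((I + L) + 110)*I = (110 + I + L)*I = I*(110 + I + L))
(X(-57, 196) + 35124)/(-31032 + 33848) = (196*(110 + 196 - 57) + 35124)/(-31032 + 33848) = (196*249 + 35124)/2816 = (48804 + 35124)*(1/2816) = 83928*(1/2816) = 10491/352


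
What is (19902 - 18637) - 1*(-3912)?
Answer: 5177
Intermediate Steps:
(19902 - 18637) - 1*(-3912) = 1265 + 3912 = 5177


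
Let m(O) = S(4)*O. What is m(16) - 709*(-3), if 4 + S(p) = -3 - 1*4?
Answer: 1951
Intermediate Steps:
S(p) = -11 (S(p) = -4 + (-3 - 1*4) = -4 + (-3 - 4) = -4 - 7 = -11)
m(O) = -11*O
m(16) - 709*(-3) = -11*16 - 709*(-3) = -176 + 2127 = 1951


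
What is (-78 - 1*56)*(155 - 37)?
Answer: -15812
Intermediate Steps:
(-78 - 1*56)*(155 - 37) = (-78 - 56)*118 = -134*118 = -15812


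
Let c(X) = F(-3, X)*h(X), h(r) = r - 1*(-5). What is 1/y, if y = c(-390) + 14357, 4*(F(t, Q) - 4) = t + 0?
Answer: 4/52423 ≈ 7.6302e-5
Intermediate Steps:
F(t, Q) = 4 + t/4 (F(t, Q) = 4 + (t + 0)/4 = 4 + t/4)
h(r) = 5 + r (h(r) = r + 5 = 5 + r)
c(X) = 65/4 + 13*X/4 (c(X) = (4 + (¼)*(-3))*(5 + X) = (4 - ¾)*(5 + X) = 13*(5 + X)/4 = 65/4 + 13*X/4)
y = 52423/4 (y = (65/4 + (13/4)*(-390)) + 14357 = (65/4 - 2535/2) + 14357 = -5005/4 + 14357 = 52423/4 ≈ 13106.)
1/y = 1/(52423/4) = 4/52423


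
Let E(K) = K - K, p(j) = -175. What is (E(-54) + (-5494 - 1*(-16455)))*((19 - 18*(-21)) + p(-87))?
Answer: 2433342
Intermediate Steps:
E(K) = 0
(E(-54) + (-5494 - 1*(-16455)))*((19 - 18*(-21)) + p(-87)) = (0 + (-5494 - 1*(-16455)))*((19 - 18*(-21)) - 175) = (0 + (-5494 + 16455))*((19 + 378) - 175) = (0 + 10961)*(397 - 175) = 10961*222 = 2433342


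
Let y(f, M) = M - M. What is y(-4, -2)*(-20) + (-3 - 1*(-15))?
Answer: 12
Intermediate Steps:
y(f, M) = 0
y(-4, -2)*(-20) + (-3 - 1*(-15)) = 0*(-20) + (-3 - 1*(-15)) = 0 + (-3 + 15) = 0 + 12 = 12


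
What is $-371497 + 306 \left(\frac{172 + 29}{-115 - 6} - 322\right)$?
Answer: $- \frac{56935015}{121} \approx -4.7054 \cdot 10^{5}$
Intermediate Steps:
$-371497 + 306 \left(\frac{172 + 29}{-115 - 6} - 322\right) = -371497 + 306 \left(\frac{201}{-121} - 322\right) = -371497 + 306 \left(201 \left(- \frac{1}{121}\right) - 322\right) = -371497 + 306 \left(- \frac{201}{121} - 322\right) = -371497 + 306 \left(- \frac{39163}{121}\right) = -371497 - \frac{11983878}{121} = - \frac{56935015}{121}$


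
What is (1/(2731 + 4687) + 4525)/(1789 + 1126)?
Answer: 33566451/21623470 ≈ 1.5523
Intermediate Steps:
(1/(2731 + 4687) + 4525)/(1789 + 1126) = (1/7418 + 4525)/2915 = (1/7418 + 4525)*(1/2915) = (33566451/7418)*(1/2915) = 33566451/21623470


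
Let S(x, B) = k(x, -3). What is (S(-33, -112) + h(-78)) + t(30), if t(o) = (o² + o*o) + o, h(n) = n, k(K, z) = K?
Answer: 1719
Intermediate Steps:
S(x, B) = x
t(o) = o + 2*o² (t(o) = (o² + o²) + o = 2*o² + o = o + 2*o²)
(S(-33, -112) + h(-78)) + t(30) = (-33 - 78) + 30*(1 + 2*30) = -111 + 30*(1 + 60) = -111 + 30*61 = -111 + 1830 = 1719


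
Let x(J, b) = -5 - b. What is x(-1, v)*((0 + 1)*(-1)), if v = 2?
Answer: 7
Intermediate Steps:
x(-1, v)*((0 + 1)*(-1)) = (-5 - 1*2)*((0 + 1)*(-1)) = (-5 - 2)*(1*(-1)) = -7*(-1) = 7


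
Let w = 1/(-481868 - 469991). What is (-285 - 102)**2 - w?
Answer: 142558970572/951859 ≈ 1.4977e+5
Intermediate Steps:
w = -1/951859 (w = 1/(-951859) = -1/951859 ≈ -1.0506e-6)
(-285 - 102)**2 - w = (-285 - 102)**2 - 1*(-1/951859) = (-387)**2 + 1/951859 = 149769 + 1/951859 = 142558970572/951859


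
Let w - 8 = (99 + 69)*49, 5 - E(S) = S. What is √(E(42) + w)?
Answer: √8203 ≈ 90.570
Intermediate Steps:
E(S) = 5 - S
w = 8240 (w = 8 + (99 + 69)*49 = 8 + 168*49 = 8 + 8232 = 8240)
√(E(42) + w) = √((5 - 1*42) + 8240) = √((5 - 42) + 8240) = √(-37 + 8240) = √8203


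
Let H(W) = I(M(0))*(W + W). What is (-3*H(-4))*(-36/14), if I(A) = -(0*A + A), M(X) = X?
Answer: 0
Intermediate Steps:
I(A) = -A (I(A) = -(0 + A) = -A)
H(W) = 0 (H(W) = (-1*0)*(W + W) = 0*(2*W) = 0)
(-3*H(-4))*(-36/14) = (-3*0)*(-36/14) = 0*(-36*1/14) = 0*(-18/7) = 0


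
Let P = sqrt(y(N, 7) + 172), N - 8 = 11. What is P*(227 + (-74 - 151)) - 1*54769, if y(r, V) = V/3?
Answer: -54769 + 2*sqrt(1569)/3 ≈ -54743.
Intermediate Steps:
N = 19 (N = 8 + 11 = 19)
y(r, V) = V/3 (y(r, V) = V*(1/3) = V/3)
P = sqrt(1569)/3 (P = sqrt((1/3)*7 + 172) = sqrt(7/3 + 172) = sqrt(523/3) = sqrt(1569)/3 ≈ 13.204)
P*(227 + (-74 - 151)) - 1*54769 = (sqrt(1569)/3)*(227 + (-74 - 151)) - 1*54769 = (sqrt(1569)/3)*(227 - 225) - 54769 = (sqrt(1569)/3)*2 - 54769 = 2*sqrt(1569)/3 - 54769 = -54769 + 2*sqrt(1569)/3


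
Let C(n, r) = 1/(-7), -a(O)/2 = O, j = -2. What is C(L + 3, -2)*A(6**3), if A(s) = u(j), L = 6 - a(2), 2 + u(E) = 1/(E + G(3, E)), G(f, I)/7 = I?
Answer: 33/112 ≈ 0.29464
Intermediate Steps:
G(f, I) = 7*I
a(O) = -2*O
u(E) = -2 + 1/(8*E) (u(E) = -2 + 1/(E + 7*E) = -2 + 1/(8*E))
L = 10 (L = 6 - (-2)*2 = 6 - 1*(-4) = 6 + 4 = 10)
A(s) = -33/16 (A(s) = -2 + (1/8)/(-2) = -2 + (1/8)*(-1/2) = -2 - 1/16 = -33/16)
C(n, r) = -1/7
C(L + 3, -2)*A(6**3) = -1/7*(-33/16) = 33/112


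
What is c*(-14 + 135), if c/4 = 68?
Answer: 32912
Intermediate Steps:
c = 272 (c = 4*68 = 272)
c*(-14 + 135) = 272*(-14 + 135) = 272*121 = 32912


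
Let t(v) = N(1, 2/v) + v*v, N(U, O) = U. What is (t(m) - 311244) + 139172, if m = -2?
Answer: -172067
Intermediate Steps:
t(v) = 1 + v**2 (t(v) = 1 + v*v = 1 + v**2)
(t(m) - 311244) + 139172 = ((1 + (-2)**2) - 311244) + 139172 = ((1 + 4) - 311244) + 139172 = (5 - 311244) + 139172 = -311239 + 139172 = -172067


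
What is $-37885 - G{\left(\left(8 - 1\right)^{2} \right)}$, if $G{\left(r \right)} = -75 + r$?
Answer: $-37859$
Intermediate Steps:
$-37885 - G{\left(\left(8 - 1\right)^{2} \right)} = -37885 - \left(-75 + \left(8 - 1\right)^{2}\right) = -37885 - \left(-75 + 7^{2}\right) = -37885 - \left(-75 + 49\right) = -37885 - -26 = -37885 + 26 = -37859$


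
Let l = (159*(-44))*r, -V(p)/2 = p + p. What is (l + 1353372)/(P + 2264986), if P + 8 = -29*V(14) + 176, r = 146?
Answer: 165978/1133389 ≈ 0.14644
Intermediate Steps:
V(p) = -4*p (V(p) = -2*(p + p) = -4*p)
l = -1021416 (l = (159*(-44))*146 = -6996*146 = -1021416)
P = 1792 (P = -8 + (-(-116)*14 + 176) = -8 + (-29*(-56) + 176) = -8 + (1624 + 176) = -8 + 1800 = 1792)
(l + 1353372)/(P + 2264986) = (-1021416 + 1353372)/(1792 + 2264986) = 331956/2266778 = 331956*(1/2266778) = 165978/1133389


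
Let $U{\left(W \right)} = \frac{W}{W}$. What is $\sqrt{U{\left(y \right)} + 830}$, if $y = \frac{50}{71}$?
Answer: $\sqrt{831} \approx 28.827$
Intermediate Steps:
$y = \frac{50}{71}$ ($y = 50 \cdot \frac{1}{71} = \frac{50}{71} \approx 0.70423$)
$U{\left(W \right)} = 1$
$\sqrt{U{\left(y \right)} + 830} = \sqrt{1 + 830} = \sqrt{831}$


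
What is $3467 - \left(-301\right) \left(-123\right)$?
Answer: $-33556$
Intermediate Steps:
$3467 - \left(-301\right) \left(-123\right) = 3467 - 37023 = -33556$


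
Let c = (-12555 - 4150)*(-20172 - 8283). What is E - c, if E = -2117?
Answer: -475342892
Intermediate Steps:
c = 475340775 (c = -16705*(-28455) = 475340775)
E - c = -2117 - 1*475340775 = -2117 - 475340775 = -475342892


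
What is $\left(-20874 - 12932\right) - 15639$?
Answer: $-49445$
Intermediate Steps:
$\left(-20874 - 12932\right) - 15639 = -33806 - 15639 = -49445$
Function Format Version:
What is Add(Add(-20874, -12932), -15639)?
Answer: -49445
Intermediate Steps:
Add(Add(-20874, -12932), -15639) = Add(-33806, -15639) = -49445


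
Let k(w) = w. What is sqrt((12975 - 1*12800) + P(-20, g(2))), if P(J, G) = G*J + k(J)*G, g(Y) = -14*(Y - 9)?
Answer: I*sqrt(3745) ≈ 61.196*I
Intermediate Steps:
g(Y) = 126 - 14*Y (g(Y) = -14*(-9 + Y) = 126 - 14*Y)
P(J, G) = 2*G*J (P(J, G) = G*J + J*G = G*J + G*J = 2*G*J)
sqrt((12975 - 1*12800) + P(-20, g(2))) = sqrt((12975 - 1*12800) + 2*(126 - 14*2)*(-20)) = sqrt((12975 - 12800) + 2*(126 - 28)*(-20)) = sqrt(175 + 2*98*(-20)) = sqrt(175 - 3920) = sqrt(-3745) = I*sqrt(3745)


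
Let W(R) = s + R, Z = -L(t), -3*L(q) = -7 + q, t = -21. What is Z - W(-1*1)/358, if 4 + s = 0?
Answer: -10009/1074 ≈ -9.3194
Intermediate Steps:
s = -4 (s = -4 + 0 = -4)
L(q) = 7/3 - q/3 (L(q) = -(-7 + q)/3 = 7/3 - q/3)
Z = -28/3 (Z = -(7/3 - ⅓*(-21)) = -(7/3 + 7) = -1*28/3 = -28/3 ≈ -9.3333)
W(R) = -4 + R
Z - W(-1*1)/358 = -28/3 - (-4 - 1*1)/358 = -28/3 - (-4 - 1)/358 = -28/3 - (-5)/358 = -28/3 - 1*(-5/358) = -28/3 + 5/358 = -10009/1074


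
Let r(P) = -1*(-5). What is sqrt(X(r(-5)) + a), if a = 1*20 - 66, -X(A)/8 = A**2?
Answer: I*sqrt(246) ≈ 15.684*I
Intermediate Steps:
r(P) = 5
X(A) = -8*A**2
a = -46 (a = 20 - 66 = -46)
sqrt(X(r(-5)) + a) = sqrt(-8*5**2 - 46) = sqrt(-8*25 - 46) = sqrt(-200 - 46) = sqrt(-246) = I*sqrt(246)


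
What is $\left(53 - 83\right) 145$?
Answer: $-4350$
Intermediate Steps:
$\left(53 - 83\right) 145 = \left(-30\right) 145 = -4350$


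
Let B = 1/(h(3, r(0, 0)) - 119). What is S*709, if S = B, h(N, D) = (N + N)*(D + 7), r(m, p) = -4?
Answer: -709/101 ≈ -7.0198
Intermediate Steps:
h(N, D) = 2*N*(7 + D) (h(N, D) = (2*N)*(7 + D) = 2*N*(7 + D))
B = -1/101 (B = 1/(2*3*(7 - 4) - 119) = 1/(2*3*3 - 119) = 1/(18 - 119) = 1/(-101) = -1/101 ≈ -0.0099010)
S = -1/101 ≈ -0.0099010
S*709 = -1/101*709 = -709/101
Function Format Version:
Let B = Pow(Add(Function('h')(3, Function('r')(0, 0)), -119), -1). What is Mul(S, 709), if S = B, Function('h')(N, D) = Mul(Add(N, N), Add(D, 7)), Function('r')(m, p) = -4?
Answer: Rational(-709, 101) ≈ -7.0198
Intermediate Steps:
Function('h')(N, D) = Mul(2, N, Add(7, D)) (Function('h')(N, D) = Mul(Mul(2, N), Add(7, D)) = Mul(2, N, Add(7, D)))
B = Rational(-1, 101) (B = Pow(Add(Mul(2, 3, Add(7, -4)), -119), -1) = Pow(Add(Mul(2, 3, 3), -119), -1) = Pow(Add(18, -119), -1) = Pow(-101, -1) = Rational(-1, 101) ≈ -0.0099010)
S = Rational(-1, 101) ≈ -0.0099010
Mul(S, 709) = Mul(Rational(-1, 101), 709) = Rational(-709, 101)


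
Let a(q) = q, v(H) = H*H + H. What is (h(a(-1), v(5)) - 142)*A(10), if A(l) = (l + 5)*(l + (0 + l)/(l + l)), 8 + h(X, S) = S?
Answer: -18900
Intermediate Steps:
v(H) = H + H**2 (v(H) = H**2 + H = H + H**2)
h(X, S) = -8 + S
A(l) = (1/2 + l)*(5 + l) (A(l) = (5 + l)*(l + l/((2*l))) = (5 + l)*(l + l*(1/(2*l))) = (5 + l)*(l + 1/2) = (5 + l)*(1/2 + l) = (1/2 + l)*(5 + l))
(h(a(-1), v(5)) - 142)*A(10) = ((-8 + 5*(1 + 5)) - 142)*(5/2 + 10**2 + (11/2)*10) = ((-8 + 5*6) - 142)*(5/2 + 100 + 55) = ((-8 + 30) - 142)*(315/2) = (22 - 142)*(315/2) = -120*315/2 = -18900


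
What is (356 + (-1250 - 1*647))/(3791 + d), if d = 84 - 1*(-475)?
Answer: -1541/4350 ≈ -0.35425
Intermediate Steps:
d = 559 (d = 84 + 475 = 559)
(356 + (-1250 - 1*647))/(3791 + d) = (356 + (-1250 - 1*647))/(3791 + 559) = (356 + (-1250 - 647))/4350 = (356 - 1897)*(1/4350) = -1541*1/4350 = -1541/4350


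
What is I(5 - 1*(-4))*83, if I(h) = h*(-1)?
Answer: -747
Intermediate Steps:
I(h) = -h
I(5 - 1*(-4))*83 = -(5 - 1*(-4))*83 = -(5 + 4)*83 = -1*9*83 = -9*83 = -747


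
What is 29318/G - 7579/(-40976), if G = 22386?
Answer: 52730687/35280336 ≈ 1.4946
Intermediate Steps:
29318/G - 7579/(-40976) = 29318/22386 - 7579/(-40976) = 29318*(1/22386) - 7579*(-1/40976) = 14659/11193 + 583/3152 = 52730687/35280336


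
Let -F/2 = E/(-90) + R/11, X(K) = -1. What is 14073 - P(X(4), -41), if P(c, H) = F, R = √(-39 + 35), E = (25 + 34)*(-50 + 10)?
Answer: 127129/9 + 4*I/11 ≈ 14125.0 + 0.36364*I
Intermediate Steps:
E = -2360 (E = 59*(-40) = -2360)
R = 2*I (R = √(-4) = 2*I ≈ 2.0*I)
F = -472/9 - 4*I/11 (F = -2*(-2360/(-90) + (2*I)/11) = -2*(-2360*(-1/90) + (2*I)*(1/11)) = -2*(236/9 + 2*I/11) = -472/9 - 4*I/11 ≈ -52.444 - 0.36364*I)
P(c, H) = -472/9 - 4*I/11
14073 - P(X(4), -41) = 14073 - (-472/9 - 4*I/11) = 14073 + (472/9 + 4*I/11) = 127129/9 + 4*I/11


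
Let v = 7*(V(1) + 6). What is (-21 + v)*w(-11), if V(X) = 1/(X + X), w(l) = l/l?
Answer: 49/2 ≈ 24.500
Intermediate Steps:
w(l) = 1
V(X) = 1/(2*X)
v = 91/2 (v = 7*((½)/1 + 6) = 7*((½)*1 + 6) = 7*(½ + 6) = 7*(13/2) = 91/2 ≈ 45.500)
(-21 + v)*w(-11) = (-21 + 91/2)*1 = (49/2)*1 = 49/2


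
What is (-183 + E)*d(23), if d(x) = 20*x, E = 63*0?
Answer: -84180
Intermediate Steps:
E = 0
(-183 + E)*d(23) = (-183 + 0)*(20*23) = -183*460 = -84180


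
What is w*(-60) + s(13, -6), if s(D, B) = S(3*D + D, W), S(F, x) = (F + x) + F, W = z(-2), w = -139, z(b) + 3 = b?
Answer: 8439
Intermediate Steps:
z(b) = -3 + b
W = -5 (W = -3 - 2 = -5)
S(F, x) = x + 2*F
s(D, B) = -5 + 8*D (s(D, B) = -5 + 2*(3*D + D) = -5 + 2*(4*D) = -5 + 8*D)
w*(-60) + s(13, -6) = -139*(-60) + (-5 + 8*13) = 8340 + (-5 + 104) = 8340 + 99 = 8439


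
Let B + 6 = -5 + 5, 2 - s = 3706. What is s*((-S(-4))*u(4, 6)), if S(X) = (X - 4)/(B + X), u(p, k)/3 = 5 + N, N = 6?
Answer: 488928/5 ≈ 97786.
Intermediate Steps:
s = -3704 (s = 2 - 1*3706 = 2 - 3706 = -3704)
u(p, k) = 33 (u(p, k) = 3*(5 + 6) = 3*11 = 33)
B = -6 (B = -6 + (-5 + 5) = -6 + 0 = -6)
S(X) = (-4 + X)/(-6 + X) (S(X) = (X - 4)/(-6 + X) = (-4 + X)/(-6 + X))
s*((-S(-4))*u(4, 6)) = -3704*(-(-4 - 4)/(-6 - 4))*33 = -3704*(-(-8)/(-10))*33 = -3704*(-(-1)*(-8)/10)*33 = -3704*(-1*⅘)*33 = -(-14816)*33/5 = -3704*(-132/5) = 488928/5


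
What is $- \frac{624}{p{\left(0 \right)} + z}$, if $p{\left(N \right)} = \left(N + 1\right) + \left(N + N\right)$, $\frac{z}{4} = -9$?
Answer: $\frac{624}{35} \approx 17.829$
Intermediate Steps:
$z = -36$ ($z = 4 \left(-9\right) = -36$)
$p{\left(N \right)} = 1 + 3 N$ ($p{\left(N \right)} = \left(1 + N\right) + 2 N = 1 + 3 N$)
$- \frac{624}{p{\left(0 \right)} + z} = - \frac{624}{\left(1 + 3 \cdot 0\right) - 36} = - \frac{624}{\left(1 + 0\right) - 36} = - \frac{624}{1 - 36} = - \frac{624}{-35} = \left(-624\right) \left(- \frac{1}{35}\right) = \frac{624}{35}$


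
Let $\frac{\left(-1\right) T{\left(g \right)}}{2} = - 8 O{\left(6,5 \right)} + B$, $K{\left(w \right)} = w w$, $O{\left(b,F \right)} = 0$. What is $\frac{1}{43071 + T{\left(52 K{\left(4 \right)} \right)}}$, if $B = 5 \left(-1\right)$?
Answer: $\frac{1}{43081} \approx 2.3212 \cdot 10^{-5}$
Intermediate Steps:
$B = -5$
$K{\left(w \right)} = w^{2}$
$T{\left(g \right)} = 10$ ($T{\left(g \right)} = - 2 \left(\left(-8\right) 0 - 5\right) = - 2 \left(0 - 5\right) = \left(-2\right) \left(-5\right) = 10$)
$\frac{1}{43071 + T{\left(52 K{\left(4 \right)} \right)}} = \frac{1}{43071 + 10} = \frac{1}{43081}$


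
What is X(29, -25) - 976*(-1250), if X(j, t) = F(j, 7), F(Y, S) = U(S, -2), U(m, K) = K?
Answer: 1219998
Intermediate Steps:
F(Y, S) = -2
X(j, t) = -2
X(29, -25) - 976*(-1250) = -2 - 976*(-1250) = -2 + 1220000 = 1219998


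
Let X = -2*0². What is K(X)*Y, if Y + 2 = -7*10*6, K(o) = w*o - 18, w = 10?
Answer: 7596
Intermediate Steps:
X = 0 (X = -2*0 = 0)
K(o) = -18 + 10*o (K(o) = 10*o - 18 = -18 + 10*o)
Y = -422 (Y = -2 - 7*10*6 = -2 - 70*6 = -2 - 420 = -422)
K(X)*Y = (-18 + 10*0)*(-422) = (-18 + 0)*(-422) = -18*(-422) = 7596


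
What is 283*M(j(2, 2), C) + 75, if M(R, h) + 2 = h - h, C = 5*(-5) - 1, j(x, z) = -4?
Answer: -491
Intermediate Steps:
C = -26 (C = -25 - 1 = -26)
M(R, h) = -2 (M(R, h) = -2 + (h - h) = -2 + 0 = -2)
283*M(j(2, 2), C) + 75 = 283*(-2) + 75 = -566 + 75 = -491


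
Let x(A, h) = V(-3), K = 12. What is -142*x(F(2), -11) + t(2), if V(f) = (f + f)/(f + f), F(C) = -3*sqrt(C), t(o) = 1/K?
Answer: -1703/12 ≈ -141.92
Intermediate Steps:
t(o) = 1/12
V(f) = 1 (V(f) = (2*f)/((2*f)) = (2*f)*(1/(2*f)) = 1)
x(A, h) = 1
-142*x(F(2), -11) + t(2) = -142*1 + 1/12 = -142 + 1/12 = -1703/12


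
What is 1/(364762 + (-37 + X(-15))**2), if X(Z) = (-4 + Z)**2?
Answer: 1/469738 ≈ 2.1288e-6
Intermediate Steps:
1/(364762 + (-37 + X(-15))**2) = 1/(364762 + (-37 + (-4 - 15)**2)**2) = 1/(364762 + (-37 + (-19)**2)**2) = 1/(364762 + (-37 + 361)**2) = 1/(364762 + 324**2) = 1/(364762 + 104976) = 1/469738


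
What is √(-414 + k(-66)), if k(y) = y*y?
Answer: 3*√438 ≈ 62.785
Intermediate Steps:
k(y) = y²
√(-414 + k(-66)) = √(-414 + (-66)²) = √(-414 + 4356) = √3942 = 3*√438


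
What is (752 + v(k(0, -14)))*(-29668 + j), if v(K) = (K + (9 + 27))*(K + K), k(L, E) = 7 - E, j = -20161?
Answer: -156762034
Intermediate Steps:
v(K) = 2*K*(36 + K) (v(K) = (K + 36)*(2*K) = (36 + K)*(2*K) = 2*K*(36 + K))
(752 + v(k(0, -14)))*(-29668 + j) = (752 + 2*(7 - 1*(-14))*(36 + (7 - 1*(-14))))*(-29668 - 20161) = (752 + 2*(7 + 14)*(36 + (7 + 14)))*(-49829) = (752 + 2*21*(36 + 21))*(-49829) = (752 + 2*21*57)*(-49829) = (752 + 2394)*(-49829) = 3146*(-49829) = -156762034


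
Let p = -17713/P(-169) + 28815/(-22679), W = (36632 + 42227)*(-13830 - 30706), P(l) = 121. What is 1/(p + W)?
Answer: -2744159/9637663602899158 ≈ -2.8473e-10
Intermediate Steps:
W = -3512064424 (W = 78859*(-44536) = -3512064424)
p = -405199742/2744159 (p = -17713/121 + 28815/(-22679) = -17713*1/121 + 28815*(-1/22679) = -17713/121 - 28815/22679 = -405199742/2744159 ≈ -147.66)
1/(p + W) = 1/(-405199742/2744159 - 3512064424) = 1/(-9637663602899158/2744159) = -2744159/9637663602899158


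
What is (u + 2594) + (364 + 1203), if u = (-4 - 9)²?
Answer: 4330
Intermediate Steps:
u = 169 (u = (-13)² = 169)
(u + 2594) + (364 + 1203) = (169 + 2594) + (364 + 1203) = 2763 + 1567 = 4330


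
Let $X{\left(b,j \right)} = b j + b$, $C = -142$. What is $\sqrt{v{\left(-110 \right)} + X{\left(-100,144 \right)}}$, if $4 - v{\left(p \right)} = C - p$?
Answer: $8 i \sqrt{226} \approx 120.27 i$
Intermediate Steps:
$X{\left(b,j \right)} = b + b j$
$v{\left(p \right)} = 146 + p$ ($v{\left(p \right)} = 4 - \left(-142 - p\right) = 4 + \left(142 + p\right) = 146 + p$)
$\sqrt{v{\left(-110 \right)} + X{\left(-100,144 \right)}} = \sqrt{\left(146 - 110\right) - 100 \left(1 + 144\right)} = \sqrt{36 - 14500} = \sqrt{-14464} = 8 i \sqrt{226}$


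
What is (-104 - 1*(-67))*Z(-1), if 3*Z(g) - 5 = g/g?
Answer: -74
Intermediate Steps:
Z(g) = 2 (Z(g) = 5/3 + (g/g)/3 = 5/3 + (⅓)*1 = 5/3 + ⅓ = 2)
(-104 - 1*(-67))*Z(-1) = (-104 - 1*(-67))*2 = (-104 + 67)*2 = -37*2 = -74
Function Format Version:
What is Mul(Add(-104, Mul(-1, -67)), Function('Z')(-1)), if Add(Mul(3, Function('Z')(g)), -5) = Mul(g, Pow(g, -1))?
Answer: -74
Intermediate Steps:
Function('Z')(g) = 2 (Function('Z')(g) = Add(Rational(5, 3), Mul(Rational(1, 3), Mul(g, Pow(g, -1)))) = Add(Rational(5, 3), Mul(Rational(1, 3), 1)) = Add(Rational(5, 3), Rational(1, 3)) = 2)
Mul(Add(-104, Mul(-1, -67)), Function('Z')(-1)) = Mul(Add(-104, Mul(-1, -67)), 2) = Mul(Add(-104, 67), 2) = Mul(-37, 2) = -74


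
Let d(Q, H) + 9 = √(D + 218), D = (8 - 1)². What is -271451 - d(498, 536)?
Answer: -271442 - √267 ≈ -2.7146e+5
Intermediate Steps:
D = 49 (D = 7² = 49)
d(Q, H) = -9 + √267 (d(Q, H) = -9 + √(49 + 218) = -9 + √267)
-271451 - d(498, 536) = -271451 - (-9 + √267) = -271451 + (9 - √267) = -271442 - √267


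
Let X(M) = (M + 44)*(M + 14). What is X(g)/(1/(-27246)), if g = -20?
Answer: 3923424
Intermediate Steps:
X(M) = (14 + M)*(44 + M) (X(M) = (44 + M)*(14 + M) = (14 + M)*(44 + M))
X(g)/(1/(-27246)) = (616 + (-20)**2 + 58*(-20))/(1/(-27246)) = (616 + 400 - 1160)/(-1/27246) = -144*(-27246) = 3923424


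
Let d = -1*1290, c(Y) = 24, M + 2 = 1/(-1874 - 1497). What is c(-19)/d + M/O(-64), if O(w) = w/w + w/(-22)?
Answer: -384349/724765 ≈ -0.53031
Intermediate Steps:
M = -6743/3371 (M = -2 + 1/(-1874 - 1497) = -2 + 1/(-3371) = -2 - 1/3371 = -6743/3371 ≈ -2.0003)
O(w) = 1 - w/22 (O(w) = 1 + w*(-1/22) = 1 - w/22)
d = -1290
c(-19)/d + M/O(-64) = 24/(-1290) - 6743/(3371*(1 - 1/22*(-64))) = 24*(-1/1290) - 6743/(3371*(1 + 32/11)) = -4/215 - 6743/(3371*43/11) = -4/215 - 6743/3371*11/43 = -4/215 - 74173/144953 = -384349/724765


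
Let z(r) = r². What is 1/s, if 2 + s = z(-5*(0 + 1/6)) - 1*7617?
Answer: -36/274259 ≈ -0.00013126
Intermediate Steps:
s = -274259/36 (s = -2 + ((-5*(0 + 1/6))² - 1*7617) = -2 + ((-5*(0 + ⅙))² - 7617) = -2 + ((-5*⅙)² - 7617) = -2 + ((-⅚)² - 7617) = -2 + (25/36 - 7617) = -2 - 274187/36 = -274259/36 ≈ -7618.3)
1/s = 1/(-274259/36) = -36/274259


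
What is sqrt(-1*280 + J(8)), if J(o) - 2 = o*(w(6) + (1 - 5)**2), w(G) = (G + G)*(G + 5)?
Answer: sqrt(906) ≈ 30.100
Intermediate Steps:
w(G) = 2*G*(5 + G) (w(G) = (2*G)*(5 + G) = 2*G*(5 + G))
J(o) = 2 + 148*o (J(o) = 2 + o*(2*6*(5 + 6) + (1 - 5)**2) = 2 + o*(2*6*11 + (-4)**2) = 2 + o*(132 + 16) = 2 + o*148 = 2 + 148*o)
sqrt(-1*280 + J(8)) = sqrt(-1*280 + (2 + 148*8)) = sqrt(-280 + (2 + 1184)) = sqrt(-280 + 1186) = sqrt(906)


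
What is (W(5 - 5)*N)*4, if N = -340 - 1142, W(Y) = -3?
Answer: 17784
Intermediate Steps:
N = -1482
(W(5 - 5)*N)*4 = -3*(-1482)*4 = 4446*4 = 17784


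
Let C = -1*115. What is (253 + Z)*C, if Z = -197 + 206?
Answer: -30130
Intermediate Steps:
Z = 9
C = -115
(253 + Z)*C = (253 + 9)*(-115) = 262*(-115) = -30130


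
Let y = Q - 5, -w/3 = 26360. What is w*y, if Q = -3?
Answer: 632640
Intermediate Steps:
w = -79080 (w = -3*26360 = -79080)
y = -8 (y = -3 - 5 = -8)
w*y = -79080*(-8) = 632640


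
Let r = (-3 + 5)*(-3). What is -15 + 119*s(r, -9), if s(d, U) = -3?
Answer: -372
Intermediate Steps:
r = -6 (r = 2*(-3) = -6)
-15 + 119*s(r, -9) = -15 + 119*(-3) = -15 - 357 = -372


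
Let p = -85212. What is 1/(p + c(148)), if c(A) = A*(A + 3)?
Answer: -1/62864 ≈ -1.5907e-5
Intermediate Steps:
c(A) = A*(3 + A)
1/(p + c(148)) = 1/(-85212 + 148*(3 + 148)) = 1/(-85212 + 148*151) = 1/(-85212 + 22348) = 1/(-62864) = -1/62864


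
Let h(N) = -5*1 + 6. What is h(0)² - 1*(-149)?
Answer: 150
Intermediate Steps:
h(N) = 1 (h(N) = -5 + 6 = 1)
h(0)² - 1*(-149) = 1² - 1*(-149) = 1 + 149 = 150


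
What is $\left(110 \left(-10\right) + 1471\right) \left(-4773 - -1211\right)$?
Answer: $-1321502$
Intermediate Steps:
$\left(110 \left(-10\right) + 1471\right) \left(-4773 - -1211\right) = \left(-1100 + 1471\right) \left(-4773 + 1211\right) = 371 \left(-3562\right) = -1321502$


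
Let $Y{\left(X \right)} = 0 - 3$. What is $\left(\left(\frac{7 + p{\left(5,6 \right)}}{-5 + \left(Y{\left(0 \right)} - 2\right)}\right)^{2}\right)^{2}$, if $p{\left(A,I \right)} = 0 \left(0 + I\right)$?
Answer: $\frac{2401}{10000} \approx 0.2401$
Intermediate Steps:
$Y{\left(X \right)} = -3$
$p{\left(A,I \right)} = 0$ ($p{\left(A,I \right)} = 0 I = 0$)
$\left(\left(\frac{7 + p{\left(5,6 \right)}}{-5 + \left(Y{\left(0 \right)} - 2\right)}\right)^{2}\right)^{2} = \left(\left(\frac{7 + 0}{-5 - 5}\right)^{2}\right)^{2} = \left(\left(\frac{7}{-5 - 5}\right)^{2}\right)^{2} = \left(\left(\frac{7}{-10}\right)^{2}\right)^{2} = \left(\left(7 \left(- \frac{1}{10}\right)\right)^{2}\right)^{2} = \left(\left(- \frac{7}{10}\right)^{2}\right)^{2} = \left(\frac{49}{100}\right)^{2} = \frac{2401}{10000}$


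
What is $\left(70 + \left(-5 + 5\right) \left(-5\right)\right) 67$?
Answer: $4690$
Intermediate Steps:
$\left(70 + \left(-5 + 5\right) \left(-5\right)\right) 67 = \left(70 + 0 \left(-5\right)\right) 67 = \left(70 + 0\right) 67 = 70 \cdot 67 = 4690$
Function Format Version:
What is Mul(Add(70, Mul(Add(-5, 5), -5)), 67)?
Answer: 4690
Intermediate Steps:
Mul(Add(70, Mul(Add(-5, 5), -5)), 67) = Mul(Add(70, Mul(0, -5)), 67) = Mul(Add(70, 0), 67) = Mul(70, 67) = 4690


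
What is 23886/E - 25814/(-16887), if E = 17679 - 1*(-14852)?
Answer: 1243118116/549350997 ≈ 2.2629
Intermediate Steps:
E = 32531 (E = 17679 + 14852 = 32531)
23886/E - 25814/(-16887) = 23886/32531 - 25814/(-16887) = 23886*(1/32531) - 25814*(-1/16887) = 23886/32531 + 25814/16887 = 1243118116/549350997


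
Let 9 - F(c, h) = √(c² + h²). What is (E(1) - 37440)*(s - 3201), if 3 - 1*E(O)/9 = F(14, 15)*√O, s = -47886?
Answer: 1915455978 - 459783*√421 ≈ 1.9060e+9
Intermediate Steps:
F(c, h) = 9 - √(c² + h²)
E(O) = 27 - 9*√O*(9 - √421) (E(O) = 27 - 9*(9 - √(14² + 15²))*√O = 27 - 9*(9 - √(196 + 225))*√O = 27 - 9*(9 - √421)*√O = 27 - 9*√O*(9 - √421))
(E(1) - 37440)*(s - 3201) = ((27 + 9*√1*(-9 + √421)) - 37440)*(-47886 - 3201) = ((27 + 9*1*(-9 + √421)) - 37440)*(-51087) = ((27 + (-81 + 9*√421)) - 37440)*(-51087) = ((-54 + 9*√421) - 37440)*(-51087) = (-37494 + 9*√421)*(-51087) = 1915455978 - 459783*√421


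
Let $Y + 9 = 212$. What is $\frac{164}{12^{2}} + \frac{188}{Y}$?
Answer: $\frac{15091}{7308} \approx 2.065$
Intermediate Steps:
$Y = 203$ ($Y = -9 + 212 = 203$)
$\frac{164}{12^{2}} + \frac{188}{Y} = \frac{164}{12^{2}} + \frac{188}{203} = \frac{164}{144} + 188 \cdot \frac{1}{203} = 164 \cdot \frac{1}{144} + \frac{188}{203} = \frac{41}{36} + \frac{188}{203} = \frac{15091}{7308}$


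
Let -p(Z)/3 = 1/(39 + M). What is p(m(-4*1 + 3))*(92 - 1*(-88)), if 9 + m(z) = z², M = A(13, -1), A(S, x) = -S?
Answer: -270/13 ≈ -20.769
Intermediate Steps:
M = -13 (M = -1*13 = -13)
m(z) = -9 + z²
p(Z) = -3/26 (p(Z) = -3/(39 - 13) = -3/26)
p(m(-4*1 + 3))*(92 - 1*(-88)) = -3*(92 - 1*(-88))/26 = -3*(92 + 88)/26 = -3/26*180 = -270/13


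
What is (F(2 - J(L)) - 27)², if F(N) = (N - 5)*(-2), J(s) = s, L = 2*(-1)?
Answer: 625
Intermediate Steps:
L = -2
F(N) = 10 - 2*N (F(N) = (-5 + N)*(-2) = 10 - 2*N)
(F(2 - J(L)) - 27)² = ((10 - 2*(2 - 1*(-2))) - 27)² = ((10 - 2*(2 + 2)) - 27)² = ((10 - 2*4) - 27)² = ((10 - 8) - 27)² = (2 - 27)² = (-25)² = 625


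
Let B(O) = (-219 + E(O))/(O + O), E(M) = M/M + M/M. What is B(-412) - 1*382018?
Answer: -314782615/824 ≈ -3.8202e+5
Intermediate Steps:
E(M) = 2 (E(M) = 1 + 1 = 2)
B(O) = -217/(2*O) (B(O) = (-219 + 2)/(O + O) = -217*1/(2*O) = -217/(2*O))
B(-412) - 1*382018 = -217/2/(-412) - 1*382018 = -217/2*(-1/412) - 382018 = 217/824 - 382018 = -314782615/824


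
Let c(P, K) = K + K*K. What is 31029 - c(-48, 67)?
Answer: 26473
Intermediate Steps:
c(P, K) = K + K²
31029 - c(-48, 67) = 31029 - 67*(1 + 67) = 31029 - 67*68 = 31029 - 1*4556 = 31029 - 4556 = 26473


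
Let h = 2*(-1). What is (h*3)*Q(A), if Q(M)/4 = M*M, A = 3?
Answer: -216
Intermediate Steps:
Q(M) = 4*M² (Q(M) = 4*(M*M) = 4*M²)
h = -2
(h*3)*Q(A) = (-2*3)*(4*3²) = -24*9 = -6*36 = -216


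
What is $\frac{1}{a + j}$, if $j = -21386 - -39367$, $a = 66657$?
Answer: $\frac{1}{84638} \approx 1.1815 \cdot 10^{-5}$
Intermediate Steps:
$j = 17981$ ($j = -21386 + 39367 = 17981$)
$\frac{1}{a + j} = \frac{1}{66657 + 17981} = \frac{1}{84638}$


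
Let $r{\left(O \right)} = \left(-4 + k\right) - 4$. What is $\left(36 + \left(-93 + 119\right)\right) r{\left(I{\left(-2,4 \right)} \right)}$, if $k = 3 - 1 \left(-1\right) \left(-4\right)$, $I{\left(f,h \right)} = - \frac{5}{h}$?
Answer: $-558$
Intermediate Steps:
$k = -1$ ($k = 3 - \left(-1\right) \left(-4\right) = 3 - 4 = -1$)
$r{\left(O \right)} = -9$ ($r{\left(O \right)} = \left(-4 - 1\right) - 4 = -5 - 4 = -9$)
$\left(36 + \left(-93 + 119\right)\right) r{\left(I{\left(-2,4 \right)} \right)} = \left(36 + \left(-93 + 119\right)\right) \left(-9\right) = \left(36 + 26\right) \left(-9\right) = 62 \left(-9\right) = -558$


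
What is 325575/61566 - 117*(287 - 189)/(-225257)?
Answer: 24681321177/4622724154 ≈ 5.3391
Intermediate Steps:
325575/61566 - 117*(287 - 189)/(-225257) = 325575*(1/61566) - 117*98*(-1/225257) = 108525/20522 - 11466*(-1/225257) = 108525/20522 + 11466/225257 = 24681321177/4622724154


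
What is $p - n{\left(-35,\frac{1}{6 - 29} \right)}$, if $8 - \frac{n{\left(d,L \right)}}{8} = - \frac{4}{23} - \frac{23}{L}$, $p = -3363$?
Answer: $\frac{18483}{23} \approx 803.61$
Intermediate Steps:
$n{\left(d,L \right)} = \frac{1504}{23} + \frac{184}{L}$ ($n{\left(d,L \right)} = 64 - 8 \left(- \frac{4}{23} - \frac{23}{L}\right) = 64 + \left(\frac{32}{23} + \frac{184}{L}\right) = \frac{1504}{23} + \frac{184}{L}$)
$p - n{\left(-35,\frac{1}{6 - 29} \right)} = -3363 - \left(\frac{1504}{23} + \frac{184}{\frac{1}{6 - 29}}\right) = -3363 - \left(\frac{1504}{23} + \frac{184}{\frac{1}{-23}}\right) = -3363 - \left(\frac{1504}{23} + \frac{184}{- \frac{1}{23}}\right) = -3363 - \left(\frac{1504}{23} + 184 \left(-23\right)\right) = -3363 - \left(\frac{1504}{23} - 4232\right) = -3363 - - \frac{95832}{23} = -3363 + \frac{95832}{23} = \frac{18483}{23}$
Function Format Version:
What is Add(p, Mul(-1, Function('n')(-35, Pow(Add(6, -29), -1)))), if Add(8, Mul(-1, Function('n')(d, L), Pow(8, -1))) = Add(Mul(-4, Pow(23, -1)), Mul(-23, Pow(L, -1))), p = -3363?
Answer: Rational(18483, 23) ≈ 803.61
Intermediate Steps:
Function('n')(d, L) = Add(Rational(1504, 23), Mul(184, Pow(L, -1))) (Function('n')(d, L) = Add(64, Mul(-8, Add(Mul(-4, Pow(23, -1)), Mul(-23, Pow(L, -1))))) = Add(64, Mul(-8, Add(Mul(-4, Rational(1, 23)), Mul(-23, Pow(L, -1))))) = Add(64, Mul(-8, Add(Rational(-4, 23), Mul(-23, Pow(L, -1))))) = Add(64, Add(Rational(32, 23), Mul(184, Pow(L, -1)))) = Add(Rational(1504, 23), Mul(184, Pow(L, -1))))
Add(p, Mul(-1, Function('n')(-35, Pow(Add(6, -29), -1)))) = Add(-3363, Mul(-1, Add(Rational(1504, 23), Mul(184, Pow(Pow(Add(6, -29), -1), -1))))) = Add(-3363, Mul(-1, Add(Rational(1504, 23), Mul(184, Pow(Pow(-23, -1), -1))))) = Add(-3363, Mul(-1, Add(Rational(1504, 23), Mul(184, Pow(Rational(-1, 23), -1))))) = Add(-3363, Mul(-1, Add(Rational(1504, 23), Mul(184, -23)))) = Add(-3363, Mul(-1, Add(Rational(1504, 23), -4232))) = Add(-3363, Mul(-1, Rational(-95832, 23))) = Add(-3363, Rational(95832, 23)) = Rational(18483, 23)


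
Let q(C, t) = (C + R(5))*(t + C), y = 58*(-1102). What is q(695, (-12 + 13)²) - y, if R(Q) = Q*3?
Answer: 558076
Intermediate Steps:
y = -63916
R(Q) = 3*Q
q(C, t) = (15 + C)*(C + t) (q(C, t) = (C + 3*5)*(t + C) = (C + 15)*(C + t) = (15 + C)*(C + t))
q(695, (-12 + 13)²) - y = (695² + 15*695 + 15*(-12 + 13)² + 695*(-12 + 13)²) - 1*(-63916) = (483025 + 10425 + 15*1² + 695*1²) + 63916 = (483025 + 10425 + 15*1 + 695*1) + 63916 = (483025 + 10425 + 15 + 695) + 63916 = 494160 + 63916 = 558076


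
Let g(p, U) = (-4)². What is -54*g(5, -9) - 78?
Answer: -942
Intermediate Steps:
g(p, U) = 16
-54*g(5, -9) - 78 = -54*16 - 78 = -864 - 78 = -942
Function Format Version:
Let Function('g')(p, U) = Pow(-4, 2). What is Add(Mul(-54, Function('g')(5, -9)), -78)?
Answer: -942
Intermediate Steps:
Function('g')(p, U) = 16
Add(Mul(-54, Function('g')(5, -9)), -78) = Add(Mul(-54, 16), -78) = Add(-864, -78) = -942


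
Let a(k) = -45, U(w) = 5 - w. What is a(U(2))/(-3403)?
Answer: 45/3403 ≈ 0.013224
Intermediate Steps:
a(U(2))/(-3403) = -45/(-3403) = -45*(-1/3403) = 45/3403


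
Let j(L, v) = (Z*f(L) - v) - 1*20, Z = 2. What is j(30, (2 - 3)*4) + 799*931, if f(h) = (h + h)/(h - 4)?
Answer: 9670149/13 ≈ 7.4386e+5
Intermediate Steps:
f(h) = 2*h/(-4 + h) (f(h) = (2*h)/(-4 + h) = 2*h/(-4 + h))
j(L, v) = -20 - v + 4*L/(-4 + L) (j(L, v) = (2*(2*L/(-4 + L)) - v) - 1*20 = (4*L/(-4 + L) - v) - 20 = (-v + 4*L/(-4 + L)) - 20 = -20 - v + 4*L/(-4 + L))
j(30, (2 - 3)*4) + 799*931 = (4*30 - (-4 + 30)*(20 + (2 - 3)*4))/(-4 + 30) + 799*931 = (120 - 1*26*(20 - 1*4))/26 + 743869 = (120 - 1*26*(20 - 4))/26 + 743869 = (120 - 1*26*16)/26 + 743869 = (120 - 416)/26 + 743869 = (1/26)*(-296) + 743869 = -148/13 + 743869 = 9670149/13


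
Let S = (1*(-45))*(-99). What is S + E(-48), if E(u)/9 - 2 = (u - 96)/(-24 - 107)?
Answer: 587259/131 ≈ 4482.9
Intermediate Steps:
E(u) = 3222/131 - 9*u/131 (E(u) = 18 + 9*((u - 96)/(-24 - 107)) = 18 + 9*((-96 + u)/(-131)) = 18 + 9*((-96 + u)*(-1/131)) = 18 + 9*(96/131 - u/131) = 18 + (864/131 - 9*u/131) = 3222/131 - 9*u/131)
S = 4455 (S = -45*(-99) = 4455)
S + E(-48) = 4455 + (3222/131 - 9/131*(-48)) = 4455 + (3222/131 + 432/131) = 4455 + 3654/131 = 587259/131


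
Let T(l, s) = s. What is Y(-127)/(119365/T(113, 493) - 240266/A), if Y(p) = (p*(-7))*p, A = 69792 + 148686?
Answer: -66817269591/142638326 ≈ -468.44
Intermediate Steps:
A = 218478
Y(p) = -7*p² (Y(p) = (-7*p)*p = -7*p²)
Y(-127)/(119365/T(113, 493) - 240266/A) = (-7*(-127)²)/(119365/493 - 240266/218478) = (-7*16129)/(119365*(1/493) - 240266*1/218478) = -112903/(119365/493 - 9241/8403) = -112903/998468282/4142679 = -112903*4142679/998468282 = -66817269591/142638326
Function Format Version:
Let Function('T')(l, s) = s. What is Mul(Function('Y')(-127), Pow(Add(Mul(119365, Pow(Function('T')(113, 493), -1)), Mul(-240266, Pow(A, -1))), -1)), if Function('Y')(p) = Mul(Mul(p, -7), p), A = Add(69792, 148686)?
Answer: Rational(-66817269591, 142638326) ≈ -468.44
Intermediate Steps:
A = 218478
Function('Y')(p) = Mul(-7, Pow(p, 2)) (Function('Y')(p) = Mul(Mul(-7, p), p) = Mul(-7, Pow(p, 2)))
Mul(Function('Y')(-127), Pow(Add(Mul(119365, Pow(Function('T')(113, 493), -1)), Mul(-240266, Pow(A, -1))), -1)) = Mul(Mul(-7, Pow(-127, 2)), Pow(Add(Mul(119365, Pow(493, -1)), Mul(-240266, Pow(218478, -1))), -1)) = Mul(Mul(-7, 16129), Pow(Add(Mul(119365, Rational(1, 493)), Mul(-240266, Rational(1, 218478))), -1)) = Mul(-112903, Pow(Add(Rational(119365, 493), Rational(-9241, 8403)), -1)) = Mul(-112903, Pow(Rational(998468282, 4142679), -1)) = Mul(-112903, Rational(4142679, 998468282)) = Rational(-66817269591, 142638326)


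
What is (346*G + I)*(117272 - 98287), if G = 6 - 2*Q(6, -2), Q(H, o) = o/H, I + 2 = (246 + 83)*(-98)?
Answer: -1705080820/3 ≈ -5.6836e+8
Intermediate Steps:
I = -32244 (I = -2 + (246 + 83)*(-98) = -2 + 329*(-98) = -2 - 32242 = -32244)
G = 20/3 (G = 6 - (-4)/6 = 6 - 2*(-⅓) = 6 + ⅔ = 20/3 ≈ 6.6667)
(346*G + I)*(117272 - 98287) = (346*(20/3) - 32244)*(117272 - 98287) = (6920/3 - 32244)*18985 = -89812/3*18985 = -1705080820/3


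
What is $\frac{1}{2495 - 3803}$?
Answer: $- \frac{1}{1308} \approx -0.00076453$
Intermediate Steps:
$\frac{1}{2495 - 3803} = \frac{1}{-1308} = - \frac{1}{1308}$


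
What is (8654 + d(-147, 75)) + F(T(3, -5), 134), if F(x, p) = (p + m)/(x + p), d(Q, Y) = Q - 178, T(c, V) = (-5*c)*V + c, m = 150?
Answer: 441508/53 ≈ 8330.3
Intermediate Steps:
T(c, V) = c - 5*V*c (T(c, V) = -5*V*c + c = c - 5*V*c)
d(Q, Y) = -178 + Q
F(x, p) = (150 + p)/(p + x) (F(x, p) = (p + 150)/(x + p) = (150 + p)/(p + x))
(8654 + d(-147, 75)) + F(T(3, -5), 134) = (8654 + (-178 - 147)) + (150 + 134)/(134 + 3*(1 - 5*(-5))) = (8654 - 325) + 284/(134 + 3*(1 + 25)) = 8329 + 284/(134 + 3*26) = 8329 + 284/(134 + 78) = 8329 + 284/212 = 8329 + (1/212)*284 = 8329 + 71/53 = 441508/53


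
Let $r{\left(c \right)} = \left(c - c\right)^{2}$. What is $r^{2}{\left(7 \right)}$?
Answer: $0$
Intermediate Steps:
$r{\left(c \right)} = 0$ ($r{\left(c \right)} = 0^{2} = 0$)
$r^{2}{\left(7 \right)} = 0^{2} = 0$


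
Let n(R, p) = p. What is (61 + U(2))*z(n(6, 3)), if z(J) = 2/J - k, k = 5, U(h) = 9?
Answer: -910/3 ≈ -303.33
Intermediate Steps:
z(J) = -5 + 2/J (z(J) = 2/J - 1*5 = 2/J - 5 = -5 + 2/J)
(61 + U(2))*z(n(6, 3)) = (61 + 9)*(-5 + 2/3) = 70*(-5 + 2*(⅓)) = 70*(-5 + ⅔) = 70*(-13/3) = -910/3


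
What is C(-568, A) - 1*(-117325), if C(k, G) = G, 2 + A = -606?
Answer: 116717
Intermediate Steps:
A = -608 (A = -2 - 606 = -608)
C(-568, A) - 1*(-117325) = -608 - 1*(-117325) = -608 + 117325 = 116717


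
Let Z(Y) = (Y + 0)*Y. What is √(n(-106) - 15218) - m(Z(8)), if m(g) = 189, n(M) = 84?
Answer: -189 + I*√15134 ≈ -189.0 + 123.02*I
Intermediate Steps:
Z(Y) = Y² (Z(Y) = Y*Y = Y²)
√(n(-106) - 15218) - m(Z(8)) = √(84 - 15218) - 1*189 = √(-15134) - 189 = I*√15134 - 189 = -189 + I*√15134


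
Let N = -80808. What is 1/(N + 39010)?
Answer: -1/41798 ≈ -2.3925e-5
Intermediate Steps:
1/(N + 39010) = 1/(-80808 + 39010) = 1/(-41798) = -1/41798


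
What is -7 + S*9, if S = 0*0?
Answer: -7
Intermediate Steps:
S = 0
-7 + S*9 = -7 + 0*9 = -7 + 0 = -7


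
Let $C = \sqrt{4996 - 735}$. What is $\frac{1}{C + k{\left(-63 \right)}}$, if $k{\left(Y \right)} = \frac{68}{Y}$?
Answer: $\frac{4284}{16907285} + \frac{3969 \sqrt{4261}}{16907285} \approx 0.015577$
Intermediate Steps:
$C = \sqrt{4261} \approx 65.276$
$\frac{1}{C + k{\left(-63 \right)}} = \frac{1}{\sqrt{4261} + \frac{68}{-63}} = \frac{1}{\sqrt{4261} + 68 \left(- \frac{1}{63}\right)} = \frac{1}{\sqrt{4261} - \frac{68}{63}} = \frac{1}{- \frac{68}{63} + \sqrt{4261}}$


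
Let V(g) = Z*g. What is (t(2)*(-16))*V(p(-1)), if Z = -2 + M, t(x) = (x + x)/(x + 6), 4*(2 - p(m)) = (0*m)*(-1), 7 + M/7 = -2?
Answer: 1040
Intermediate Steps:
M = -63 (M = -49 + 7*(-2) = -49 - 14 = -63)
p(m) = 2 (p(m) = 2 - 0*m*(-1)/4 = 2 - 0*(-1) = 2 - ¼*0 = 2 + 0 = 2)
t(x) = 2*x/(6 + x) (t(x) = (2*x)/(6 + x) = 2*x/(6 + x))
Z = -65 (Z = -2 - 63 = -65)
V(g) = -65*g
(t(2)*(-16))*V(p(-1)) = ((2*2/(6 + 2))*(-16))*(-65*2) = ((2*2/8)*(-16))*(-130) = ((2*2*(⅛))*(-16))*(-130) = ((½)*(-16))*(-130) = -8*(-130) = 1040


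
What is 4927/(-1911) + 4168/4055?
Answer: -924149/596085 ≈ -1.5504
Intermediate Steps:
4927/(-1911) + 4168/4055 = 4927*(-1/1911) + 4168*(1/4055) = -379/147 + 4168/4055 = -924149/596085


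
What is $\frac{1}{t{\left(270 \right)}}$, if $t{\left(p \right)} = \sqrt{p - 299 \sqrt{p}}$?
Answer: $\frac{\sqrt{3}}{3 \sqrt{90 - 299 \sqrt{30}}} \approx - 0.014676 i$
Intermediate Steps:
$\frac{1}{t{\left(270 \right)}} = \frac{1}{\sqrt{270 - 299 \sqrt{270}}} = \frac{1}{\sqrt{270 - 299 \cdot 3 \sqrt{30}}} = \frac{1}{\sqrt{270 - 897 \sqrt{30}}}$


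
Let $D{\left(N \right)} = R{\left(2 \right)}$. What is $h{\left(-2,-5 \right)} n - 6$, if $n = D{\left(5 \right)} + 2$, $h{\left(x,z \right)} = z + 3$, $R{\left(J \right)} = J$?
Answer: $-14$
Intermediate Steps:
$D{\left(N \right)} = 2$
$h{\left(x,z \right)} = 3 + z$
$n = 4$ ($n = 2 + 2 = 4$)
$h{\left(-2,-5 \right)} n - 6 = \left(3 - 5\right) 4 - 6 = \left(-2\right) 4 - 6 = -8 - 6 = -14$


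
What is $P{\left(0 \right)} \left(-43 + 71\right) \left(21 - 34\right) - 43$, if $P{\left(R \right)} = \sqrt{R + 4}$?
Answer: $-771$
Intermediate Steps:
$P{\left(R \right)} = \sqrt{4 + R}$
$P{\left(0 \right)} \left(-43 + 71\right) \left(21 - 34\right) - 43 = \sqrt{4 + 0} \left(-43 + 71\right) \left(21 - 34\right) - 43 = \sqrt{4} \cdot 28 \left(-13\right) - 43 = 2 \left(-364\right) - 43 = -728 - 43 = -771$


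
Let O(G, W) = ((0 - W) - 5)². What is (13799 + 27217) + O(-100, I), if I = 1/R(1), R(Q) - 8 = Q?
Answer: 3324412/81 ≈ 41042.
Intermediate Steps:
R(Q) = 8 + Q
I = ⅑ (I = 1/(8 + 1) = 1/9 = ⅑ ≈ 0.11111)
O(G, W) = (-5 - W)² (O(G, W) = (-W - 5)² = (-5 - W)²)
(13799 + 27217) + O(-100, I) = (13799 + 27217) + (5 + ⅑)² = 41016 + (46/9)² = 41016 + 2116/81 = 3324412/81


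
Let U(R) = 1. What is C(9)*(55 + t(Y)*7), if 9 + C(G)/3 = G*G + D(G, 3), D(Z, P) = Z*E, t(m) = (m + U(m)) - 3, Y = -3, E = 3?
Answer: 5940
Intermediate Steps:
t(m) = -2 + m (t(m) = (m + 1) - 3 = (1 + m) - 3 = -2 + m)
D(Z, P) = 3*Z (D(Z, P) = Z*3 = 3*Z)
C(G) = -27 + 3*G**2 + 9*G (C(G) = -27 + 3*(G*G + 3*G) = -27 + 3*(G**2 + 3*G) = -27 + (3*G**2 + 9*G) = -27 + 3*G**2 + 9*G)
C(9)*(55 + t(Y)*7) = (-27 + 3*9**2 + 9*9)*(55 + (-2 - 3)*7) = (-27 + 3*81 + 81)*(55 - 5*7) = (-27 + 243 + 81)*(55 - 35) = 297*20 = 5940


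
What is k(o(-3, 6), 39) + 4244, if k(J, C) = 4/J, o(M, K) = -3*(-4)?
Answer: 12733/3 ≈ 4244.3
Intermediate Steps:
o(M, K) = 12
k(o(-3, 6), 39) + 4244 = 4/12 + 4244 = 4*(1/12) + 4244 = ⅓ + 4244 = 12733/3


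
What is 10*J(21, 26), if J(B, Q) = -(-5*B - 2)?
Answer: 1070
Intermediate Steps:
J(B, Q) = 2 + 5*B (J(B, Q) = -(-2 - 5*B) = 2 + 5*B)
10*J(21, 26) = 10*(2 + 5*21) = 10*(2 + 105) = 10*107 = 1070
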